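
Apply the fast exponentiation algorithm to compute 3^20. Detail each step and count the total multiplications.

Computing 3^20 by squaring (build up from 3^1; each line after the first costs one multiplication):

3^1 = 3
3^2 = (3^1)^2 = 3^2 = 9
3^4 = (3^2)^2 = 9^2 = 81
3^5 = 3 * 3^4 = 3 * 81 = 243
3^10 = (3^5)^2 = 243^2 = 59049
3^20 = (3^10)^2 = 59049^2 = 3486784401

Result: 3486784401
Multiplications needed: 5 (5 lines after 3^1)

3^20 = 3486784401. Using exponentiation by squaring, this requires 5 multiplications. The key idea: if the exponent is even, square the half-power; if odd, multiply by the base once.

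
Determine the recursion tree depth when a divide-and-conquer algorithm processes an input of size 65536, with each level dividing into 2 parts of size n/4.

For divide and conquer with division factor 4:

Problem sizes at each level:
Level 0: 65536
Level 1: 16384
Level 2: 4096
Level 3: 1024
Level 4: 256
Level 5: 64
Level 6: 16
Level 7: 4
Level 8: 1

The root is level 0 and the size-1 base case is level 8 (the tree spans levels 0 through 8, i.e. 9 levels counting the root), so the depth is the number of divisions: log_4(65536) = 8

The recursion tree depth is log_4(65536) = 8. At each level, the problem size is divided by 4, so it takes 8 divisions to reduce to a base case of size 1. The algorithm makes 2 recursive calls at each level.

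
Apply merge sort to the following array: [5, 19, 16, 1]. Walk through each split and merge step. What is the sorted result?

Merge sort trace:

Split: [5, 19, 16, 1] -> [5, 19] and [16, 1]
  Split: [5, 19] -> [5] and [19]
  Merge: [5] + [19] -> [5, 19]
  Split: [16, 1] -> [16] and [1]
  Merge: [16] + [1] -> [1, 16]
Merge: [5, 19] + [1, 16] -> [1, 5, 16, 19]

Final sorted array: [1, 5, 16, 19]

The merge sort proceeds by recursively splitting the array and merging sorted halves.
After all merges, the sorted array is [1, 5, 16, 19].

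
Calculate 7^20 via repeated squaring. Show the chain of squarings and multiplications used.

Computing 7^20 by squaring (build up from 7^1; each line after the first costs one multiplication):

7^1 = 7
7^2 = (7^1)^2 = 7^2 = 49
7^4 = (7^2)^2 = 49^2 = 2401
7^5 = 7 * 7^4 = 7 * 2401 = 16807
7^10 = (7^5)^2 = 16807^2 = 282475249
7^20 = (7^10)^2 = 282475249^2 = 79792266297612001

Result: 79792266297612001
Multiplications needed: 5 (5 lines after 7^1)

7^20 = 79792266297612001. Using exponentiation by squaring, this requires 5 multiplications. The key idea: if the exponent is even, square the half-power; if odd, multiply by the base once.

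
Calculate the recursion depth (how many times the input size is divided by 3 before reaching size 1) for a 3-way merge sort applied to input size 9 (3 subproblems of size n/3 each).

For divide and conquer with division factor 3:

Problem sizes at each level:
Level 0: 9
Level 1: 3
Level 2: 1

The root is level 0 and the size-1 base case is level 2 (the tree spans levels 0 through 2, i.e. 3 levels counting the root), so the depth is the number of divisions: log_3(9) = 2

The recursion tree depth is log_3(9) = 2. At each level, the problem size is divided by 3, so it takes 2 divisions to reduce to a base case of size 1. The algorithm makes 3 recursive calls at each level.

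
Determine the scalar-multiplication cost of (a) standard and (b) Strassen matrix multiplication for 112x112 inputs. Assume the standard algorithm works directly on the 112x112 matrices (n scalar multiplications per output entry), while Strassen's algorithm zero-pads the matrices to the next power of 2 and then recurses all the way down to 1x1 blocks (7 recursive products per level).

Matrix multiplication for 112x112 matrices:

Strassen's algorithm requires power-of-2 dimensions. Pad 112x112 to 128x128 (next power of 2).

Standard algorithm: 112^3 = 1404928 multiplications
Strassen's algorithm: 7^(log2(128)) = 7^7 = 823543 multiplications
Savings: 1404928 - 823543 = 581385 multiplications

Standard: 1404928 multiplications (112^3). Strassen: 823543 multiplications (7^7, after padding to 128x128). Strassen reduces 8 recursive multiplications to 7 at each level.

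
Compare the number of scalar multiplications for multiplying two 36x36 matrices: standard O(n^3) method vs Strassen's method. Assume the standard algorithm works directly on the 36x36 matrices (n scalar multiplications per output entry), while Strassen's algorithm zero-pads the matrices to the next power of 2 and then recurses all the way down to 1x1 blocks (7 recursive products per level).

Matrix multiplication for 36x36 matrices:

Strassen's algorithm requires power-of-2 dimensions. Pad 36x36 to 64x64 (next power of 2).

Standard algorithm: 36^3 = 46656 multiplications
Strassen's algorithm: 7^(log2(64)) = 7^6 = 117649 multiplications
Difference: 46656 - 117649 = -70993 (Strassen uses MORE here due to padding overhead — for small or just-over-power-of-2 n, padding can outweigh the per-level savings)

Standard: 46656 multiplications (36^3). Strassen: 117649 multiplications (7^6, after padding to 64x64). Strassen reduces 8 recursive multiplications to 7 at each level.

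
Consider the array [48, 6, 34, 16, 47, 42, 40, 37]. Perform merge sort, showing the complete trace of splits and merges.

Merge sort trace:

Split: [48, 6, 34, 16, 47, 42, 40, 37] -> [48, 6, 34, 16] and [47, 42, 40, 37]
  Split: [48, 6, 34, 16] -> [48, 6] and [34, 16]
    Split: [48, 6] -> [48] and [6]
    Merge: [48] + [6] -> [6, 48]
    Split: [34, 16] -> [34] and [16]
    Merge: [34] + [16] -> [16, 34]
  Merge: [6, 48] + [16, 34] -> [6, 16, 34, 48]
  Split: [47, 42, 40, 37] -> [47, 42] and [40, 37]
    Split: [47, 42] -> [47] and [42]
    Merge: [47] + [42] -> [42, 47]
    Split: [40, 37] -> [40] and [37]
    Merge: [40] + [37] -> [37, 40]
  Merge: [42, 47] + [37, 40] -> [37, 40, 42, 47]
Merge: [6, 16, 34, 48] + [37, 40, 42, 47] -> [6, 16, 34, 37, 40, 42, 47, 48]

Final sorted array: [6, 16, 34, 37, 40, 42, 47, 48]

The merge sort proceeds by recursively splitting the array and merging sorted halves.
After all merges, the sorted array is [6, 16, 34, 37, 40, 42, 47, 48].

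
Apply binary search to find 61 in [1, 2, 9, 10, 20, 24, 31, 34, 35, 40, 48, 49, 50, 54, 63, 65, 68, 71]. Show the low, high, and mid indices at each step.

Binary search for 61 in [1, 2, 9, 10, 20, 24, 31, 34, 35, 40, 48, 49, 50, 54, 63, 65, 68, 71]:

lo=0, hi=17, mid=8, arr[mid]=35 -> 35 < 61, search right half
lo=9, hi=17, mid=13, arr[mid]=54 -> 54 < 61, search right half
lo=14, hi=17, mid=15, arr[mid]=65 -> 65 > 61, search left half
lo=14, hi=14, mid=14, arr[mid]=63 -> 63 > 61, search left half
lo=14 > hi=13, target 61 not found

Binary search determines that 61 is not in the array after 4 comparisons. The search space was exhausted without finding the target.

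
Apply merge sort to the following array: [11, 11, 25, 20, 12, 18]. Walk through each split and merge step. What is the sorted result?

Merge sort trace:

Split: [11, 11, 25, 20, 12, 18] -> [11, 11, 25] and [20, 12, 18]
  Split: [11, 11, 25] -> [11] and [11, 25]
    Split: [11, 25] -> [11] and [25]
    Merge: [11] + [25] -> [11, 25]
  Merge: [11] + [11, 25] -> [11, 11, 25]
  Split: [20, 12, 18] -> [20] and [12, 18]
    Split: [12, 18] -> [12] and [18]
    Merge: [12] + [18] -> [12, 18]
  Merge: [20] + [12, 18] -> [12, 18, 20]
Merge: [11, 11, 25] + [12, 18, 20] -> [11, 11, 12, 18, 20, 25]

Final sorted array: [11, 11, 12, 18, 20, 25]

The merge sort proceeds by recursively splitting the array and merging sorted halves.
After all merges, the sorted array is [11, 11, 12, 18, 20, 25].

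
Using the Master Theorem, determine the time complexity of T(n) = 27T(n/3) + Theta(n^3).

Master Theorem for T(n) = 27T(n/3) + O(n^3):

a = 27, b = 3, c = 3
log_b(a) = log_3(27) = 3.0000

Case 2: c = 3 = log_3(27) = 3.0000
T(n) = O(n^3 log n) = O(n^3 log n)

For T(n) = 27T(n/3) + O(n^3): log_3(27) = 3.0000. This is Case 2 of the Master Theorem (c = log_b(a), equal work at all levels), giving O(n^3 log n).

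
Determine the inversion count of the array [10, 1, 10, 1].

Finding inversions in [10, 1, 10, 1]:

(0, 1): arr[0]=10 > arr[1]=1
(0, 3): arr[0]=10 > arr[3]=1
(2, 3): arr[2]=10 > arr[3]=1

Total inversions: 3

The array has 3 inversion(s): (0,1), (0,3), (2,3). Each pair (i,j) satisfies i < j and arr[i] > arr[j].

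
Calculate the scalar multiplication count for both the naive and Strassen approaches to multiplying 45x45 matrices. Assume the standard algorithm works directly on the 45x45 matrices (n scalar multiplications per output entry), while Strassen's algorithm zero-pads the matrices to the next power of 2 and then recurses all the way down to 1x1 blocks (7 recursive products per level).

Matrix multiplication for 45x45 matrices:

Strassen's algorithm requires power-of-2 dimensions. Pad 45x45 to 64x64 (next power of 2).

Standard algorithm: 45^3 = 91125 multiplications
Strassen's algorithm: 7^(log2(64)) = 7^6 = 117649 multiplications
Difference: 91125 - 117649 = -26524 (Strassen uses MORE here due to padding overhead — for small or just-over-power-of-2 n, padding can outweigh the per-level savings)

Standard: 91125 multiplications (45^3). Strassen: 117649 multiplications (7^6, after padding to 64x64). Strassen reduces 8 recursive multiplications to 7 at each level.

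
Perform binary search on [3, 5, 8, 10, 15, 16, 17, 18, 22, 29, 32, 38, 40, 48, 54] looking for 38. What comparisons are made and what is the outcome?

Binary search for 38 in [3, 5, 8, 10, 15, 16, 17, 18, 22, 29, 32, 38, 40, 48, 54]:

lo=0, hi=14, mid=7, arr[mid]=18 -> 18 < 38, search right half
lo=8, hi=14, mid=11, arr[mid]=38 -> Found target at index 11!

Binary search finds 38 at index 11 after 2 comparisons. The search repeatedly halves the search space by comparing with the middle element.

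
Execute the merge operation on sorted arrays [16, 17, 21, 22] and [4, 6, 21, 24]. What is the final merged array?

Merging process:

Compare 16 vs 4: take 4 from right. Merged: [4]
Compare 16 vs 6: take 6 from right. Merged: [4, 6]
Compare 16 vs 21: take 16 from left. Merged: [4, 6, 16]
Compare 17 vs 21: take 17 from left. Merged: [4, 6, 16, 17]
Compare 21 vs 21: take 21 from left. Merged: [4, 6, 16, 17, 21]
Compare 22 vs 21: take 21 from right. Merged: [4, 6, 16, 17, 21, 21]
Compare 22 vs 24: take 22 from left. Merged: [4, 6, 16, 17, 21, 21, 22]
Append remaining from right: [24]. Merged: [4, 6, 16, 17, 21, 21, 22, 24]

Final merged array: [4, 6, 16, 17, 21, 21, 22, 24]
Total comparisons: 7

The merged array is [4, 6, 16, 17, 21, 21, 22, 24], requiring 7 comparisons. The merge step runs in O(n) time where n is the total number of elements.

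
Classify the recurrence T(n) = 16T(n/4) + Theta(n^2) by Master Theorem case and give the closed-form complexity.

Master Theorem for T(n) = 16T(n/4) + O(n^2):

a = 16, b = 4, c = 2
log_b(a) = log_4(16) = 2.0000

Case 2: c = 2 = log_4(16) = 2.0000
T(n) = O(n^2 log n) = O(n^2 log n)

For T(n) = 16T(n/4) + O(n^2): log_4(16) = 2.0000. This is Case 2 of the Master Theorem (c = log_b(a), equal work at all levels), giving O(n^2 log n).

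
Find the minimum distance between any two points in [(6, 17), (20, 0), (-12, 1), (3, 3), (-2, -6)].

Computing all pairwise distances among 5 points:

d((6, 17), (20, 0)) = 22.0227
d((6, 17), (-12, 1)) = 24.0832
d((6, 17), (3, 3)) = 14.3178
d((6, 17), (-2, -6)) = 24.3516
d((20, 0), (-12, 1)) = 32.0156
d((20, 0), (3, 3)) = 17.2627
d((20, 0), (-2, -6)) = 22.8035
d((-12, 1), (3, 3)) = 15.1327
d((-12, 1), (-2, -6)) = 12.2066
d((3, 3), (-2, -6)) = 10.2956 <-- minimum

Closest pair: (3, 3) and (-2, -6) with distance 10.2956

The closest pair is (3, 3) and (-2, -6) with Euclidean distance 10.2956. For 5 points, brute-force pairwise comparison is shown above. For large n, the divide-and-conquer algorithm (sort by x, recurse on halves, check the dividing strip) achieves O(n log n).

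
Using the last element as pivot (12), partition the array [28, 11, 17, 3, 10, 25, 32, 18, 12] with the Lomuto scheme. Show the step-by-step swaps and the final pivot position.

Lomuto partition with pivot = 12:

Initial array: [28, 11, 17, 3, 10, 25, 32, 18, 12]

arr[0]=28 > 12: no swap
arr[1]=11 <= 12: swap with position 0, array becomes [11, 28, 17, 3, 10, 25, 32, 18, 12]
arr[2]=17 > 12: no swap
arr[3]=3 <= 12: swap with position 1, array becomes [11, 3, 17, 28, 10, 25, 32, 18, 12]
arr[4]=10 <= 12: swap with position 2, array becomes [11, 3, 10, 28, 17, 25, 32, 18, 12]
arr[5]=25 > 12: no swap
arr[6]=32 > 12: no swap
arr[7]=18 > 12: no swap

Place pivot at position 3: [11, 3, 10, 12, 17, 25, 32, 18, 28]
Pivot position: 3

After partitioning with pivot 12, the array becomes [11, 3, 10, 12, 17, 25, 32, 18, 28]. The pivot is placed at index 3. All elements to the left of the pivot are <= 12, and all elements to the right are > 12.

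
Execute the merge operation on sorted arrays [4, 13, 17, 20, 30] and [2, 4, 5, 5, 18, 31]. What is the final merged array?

Merging process:

Compare 4 vs 2: take 2 from right. Merged: [2]
Compare 4 vs 4: take 4 from left. Merged: [2, 4]
Compare 13 vs 4: take 4 from right. Merged: [2, 4, 4]
Compare 13 vs 5: take 5 from right. Merged: [2, 4, 4, 5]
Compare 13 vs 5: take 5 from right. Merged: [2, 4, 4, 5, 5]
Compare 13 vs 18: take 13 from left. Merged: [2, 4, 4, 5, 5, 13]
Compare 17 vs 18: take 17 from left. Merged: [2, 4, 4, 5, 5, 13, 17]
Compare 20 vs 18: take 18 from right. Merged: [2, 4, 4, 5, 5, 13, 17, 18]
Compare 20 vs 31: take 20 from left. Merged: [2, 4, 4, 5, 5, 13, 17, 18, 20]
Compare 30 vs 31: take 30 from left. Merged: [2, 4, 4, 5, 5, 13, 17, 18, 20, 30]
Append remaining from right: [31]. Merged: [2, 4, 4, 5, 5, 13, 17, 18, 20, 30, 31]

Final merged array: [2, 4, 4, 5, 5, 13, 17, 18, 20, 30, 31]
Total comparisons: 10

The merged array is [2, 4, 4, 5, 5, 13, 17, 18, 20, 30, 31], requiring 10 comparisons. The merge step runs in O(n) time where n is the total number of elements.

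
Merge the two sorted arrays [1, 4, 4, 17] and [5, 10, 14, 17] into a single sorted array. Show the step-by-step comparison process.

Merging process:

Compare 1 vs 5: take 1 from left. Merged: [1]
Compare 4 vs 5: take 4 from left. Merged: [1, 4]
Compare 4 vs 5: take 4 from left. Merged: [1, 4, 4]
Compare 17 vs 5: take 5 from right. Merged: [1, 4, 4, 5]
Compare 17 vs 10: take 10 from right. Merged: [1, 4, 4, 5, 10]
Compare 17 vs 14: take 14 from right. Merged: [1, 4, 4, 5, 10, 14]
Compare 17 vs 17: take 17 from left. Merged: [1, 4, 4, 5, 10, 14, 17]
Append remaining from right: [17]. Merged: [1, 4, 4, 5, 10, 14, 17, 17]

Final merged array: [1, 4, 4, 5, 10, 14, 17, 17]
Total comparisons: 7

The merged array is [1, 4, 4, 5, 10, 14, 17, 17], requiring 7 comparisons. The merge step runs in O(n) time where n is the total number of elements.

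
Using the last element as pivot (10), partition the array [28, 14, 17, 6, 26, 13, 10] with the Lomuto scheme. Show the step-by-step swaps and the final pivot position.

Lomuto partition with pivot = 10:

Initial array: [28, 14, 17, 6, 26, 13, 10]

arr[0]=28 > 10: no swap
arr[1]=14 > 10: no swap
arr[2]=17 > 10: no swap
arr[3]=6 <= 10: swap with position 0, array becomes [6, 14, 17, 28, 26, 13, 10]
arr[4]=26 > 10: no swap
arr[5]=13 > 10: no swap

Place pivot at position 1: [6, 10, 17, 28, 26, 13, 14]
Pivot position: 1

After partitioning with pivot 10, the array becomes [6, 10, 17, 28, 26, 13, 14]. The pivot is placed at index 1. All elements to the left of the pivot are <= 10, and all elements to the right are > 10.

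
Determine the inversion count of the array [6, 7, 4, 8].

Finding inversions in [6, 7, 4, 8]:

(0, 2): arr[0]=6 > arr[2]=4
(1, 2): arr[1]=7 > arr[2]=4

Total inversions: 2

The array has 2 inversion(s): (0,2), (1,2). Each pair (i,j) satisfies i < j and arr[i] > arr[j].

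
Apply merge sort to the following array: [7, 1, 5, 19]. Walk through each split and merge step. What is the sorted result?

Merge sort trace:

Split: [7, 1, 5, 19] -> [7, 1] and [5, 19]
  Split: [7, 1] -> [7] and [1]
  Merge: [7] + [1] -> [1, 7]
  Split: [5, 19] -> [5] and [19]
  Merge: [5] + [19] -> [5, 19]
Merge: [1, 7] + [5, 19] -> [1, 5, 7, 19]

Final sorted array: [1, 5, 7, 19]

The merge sort proceeds by recursively splitting the array and merging sorted halves.
After all merges, the sorted array is [1, 5, 7, 19].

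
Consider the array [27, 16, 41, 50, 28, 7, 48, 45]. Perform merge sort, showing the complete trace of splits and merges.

Merge sort trace:

Split: [27, 16, 41, 50, 28, 7, 48, 45] -> [27, 16, 41, 50] and [28, 7, 48, 45]
  Split: [27, 16, 41, 50] -> [27, 16] and [41, 50]
    Split: [27, 16] -> [27] and [16]
    Merge: [27] + [16] -> [16, 27]
    Split: [41, 50] -> [41] and [50]
    Merge: [41] + [50] -> [41, 50]
  Merge: [16, 27] + [41, 50] -> [16, 27, 41, 50]
  Split: [28, 7, 48, 45] -> [28, 7] and [48, 45]
    Split: [28, 7] -> [28] and [7]
    Merge: [28] + [7] -> [7, 28]
    Split: [48, 45] -> [48] and [45]
    Merge: [48] + [45] -> [45, 48]
  Merge: [7, 28] + [45, 48] -> [7, 28, 45, 48]
Merge: [16, 27, 41, 50] + [7, 28, 45, 48] -> [7, 16, 27, 28, 41, 45, 48, 50]

Final sorted array: [7, 16, 27, 28, 41, 45, 48, 50]

The merge sort proceeds by recursively splitting the array and merging sorted halves.
After all merges, the sorted array is [7, 16, 27, 28, 41, 45, 48, 50].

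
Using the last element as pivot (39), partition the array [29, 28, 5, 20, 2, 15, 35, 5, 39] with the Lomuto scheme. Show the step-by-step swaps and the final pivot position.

Lomuto partition with pivot = 39:

Initial array: [29, 28, 5, 20, 2, 15, 35, 5, 39]

arr[0]=29 <= 39: swap with position 0, array becomes [29, 28, 5, 20, 2, 15, 35, 5, 39]
arr[1]=28 <= 39: swap with position 1, array becomes [29, 28, 5, 20, 2, 15, 35, 5, 39]
arr[2]=5 <= 39: swap with position 2, array becomes [29, 28, 5, 20, 2, 15, 35, 5, 39]
arr[3]=20 <= 39: swap with position 3, array becomes [29, 28, 5, 20, 2, 15, 35, 5, 39]
arr[4]=2 <= 39: swap with position 4, array becomes [29, 28, 5, 20, 2, 15, 35, 5, 39]
arr[5]=15 <= 39: swap with position 5, array becomes [29, 28, 5, 20, 2, 15, 35, 5, 39]
arr[6]=35 <= 39: swap with position 6, array becomes [29, 28, 5, 20, 2, 15, 35, 5, 39]
arr[7]=5 <= 39: swap with position 7, array becomes [29, 28, 5, 20, 2, 15, 35, 5, 39]

Place pivot at position 8: [29, 28, 5, 20, 2, 15, 35, 5, 39]
Pivot position: 8

After partitioning with pivot 39, the array becomes [29, 28, 5, 20, 2, 15, 35, 5, 39]. The pivot is placed at index 8. All elements to the left of the pivot are <= 39, and all elements to the right are > 39.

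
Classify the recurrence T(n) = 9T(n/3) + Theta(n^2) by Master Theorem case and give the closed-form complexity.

Master Theorem for T(n) = 9T(n/3) + O(n^2):

a = 9, b = 3, c = 2
log_b(a) = log_3(9) = 2.0000

Case 2: c = 2 = log_3(9) = 2.0000
T(n) = O(n^2 log n) = O(n^2 log n)

For T(n) = 9T(n/3) + O(n^2): log_3(9) = 2.0000. This is Case 2 of the Master Theorem (c = log_b(a), equal work at all levels), giving O(n^2 log n).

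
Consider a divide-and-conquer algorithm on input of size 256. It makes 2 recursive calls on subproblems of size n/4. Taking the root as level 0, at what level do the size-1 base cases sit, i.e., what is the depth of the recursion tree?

For divide and conquer with division factor 4:

Problem sizes at each level:
Level 0: 256
Level 1: 64
Level 2: 16
Level 3: 4
Level 4: 1

The root is level 0 and the size-1 base case is level 4 (the tree spans levels 0 through 4, i.e. 5 levels counting the root), so the depth is the number of divisions: log_4(256) = 4

The recursion tree depth is log_4(256) = 4. At each level, the problem size is divided by 4, so it takes 4 divisions to reduce to a base case of size 1. The algorithm makes 2 recursive calls at each level.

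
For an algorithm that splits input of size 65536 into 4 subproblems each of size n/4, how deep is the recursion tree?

For divide and conquer with division factor 4:

Problem sizes at each level:
Level 0: 65536
Level 1: 16384
Level 2: 4096
Level 3: 1024
Level 4: 256
Level 5: 64
Level 6: 16
Level 7: 4
Level 8: 1

The root is level 0 and the size-1 base case is level 8 (the tree spans levels 0 through 8, i.e. 9 levels counting the root), so the depth is the number of divisions: log_4(65536) = 8

The recursion tree depth is log_4(65536) = 8. At each level, the problem size is divided by 4, so it takes 8 divisions to reduce to a base case of size 1. The algorithm makes 4 recursive calls at each level.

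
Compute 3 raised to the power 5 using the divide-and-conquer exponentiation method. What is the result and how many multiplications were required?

Computing 3^5 by squaring (build up from 3^1; each line after the first costs one multiplication):

3^1 = 3
3^2 = (3^1)^2 = 3^2 = 9
3^4 = (3^2)^2 = 9^2 = 81
3^5 = 3 * 3^4 = 3 * 81 = 243

Result: 243
Multiplications needed: 3 (3 lines after 3^1)

3^5 = 243. Using exponentiation by squaring, this requires 3 multiplications. The key idea: if the exponent is even, square the half-power; if odd, multiply by the base once.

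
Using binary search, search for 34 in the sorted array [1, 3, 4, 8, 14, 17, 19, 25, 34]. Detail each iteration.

Binary search for 34 in [1, 3, 4, 8, 14, 17, 19, 25, 34]:

lo=0, hi=8, mid=4, arr[mid]=14 -> 14 < 34, search right half
lo=5, hi=8, mid=6, arr[mid]=19 -> 19 < 34, search right half
lo=7, hi=8, mid=7, arr[mid]=25 -> 25 < 34, search right half
lo=8, hi=8, mid=8, arr[mid]=34 -> Found target at index 8!

Binary search finds 34 at index 8 after 4 comparisons. The search repeatedly halves the search space by comparing with the middle element.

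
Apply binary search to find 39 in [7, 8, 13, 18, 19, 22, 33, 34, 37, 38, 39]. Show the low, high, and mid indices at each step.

Binary search for 39 in [7, 8, 13, 18, 19, 22, 33, 34, 37, 38, 39]:

lo=0, hi=10, mid=5, arr[mid]=22 -> 22 < 39, search right half
lo=6, hi=10, mid=8, arr[mid]=37 -> 37 < 39, search right half
lo=9, hi=10, mid=9, arr[mid]=38 -> 38 < 39, search right half
lo=10, hi=10, mid=10, arr[mid]=39 -> Found target at index 10!

Binary search finds 39 at index 10 after 4 comparisons. The search repeatedly halves the search space by comparing with the middle element.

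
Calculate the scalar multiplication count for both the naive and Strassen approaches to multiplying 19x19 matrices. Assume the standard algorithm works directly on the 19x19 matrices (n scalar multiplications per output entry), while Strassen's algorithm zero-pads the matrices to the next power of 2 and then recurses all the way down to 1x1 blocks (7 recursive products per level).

Matrix multiplication for 19x19 matrices:

Strassen's algorithm requires power-of-2 dimensions. Pad 19x19 to 32x32 (next power of 2).

Standard algorithm: 19^3 = 6859 multiplications
Strassen's algorithm: 7^(log2(32)) = 7^5 = 16807 multiplications
Difference: 6859 - 16807 = -9948 (Strassen uses MORE here due to padding overhead — for small or just-over-power-of-2 n, padding can outweigh the per-level savings)

Standard: 6859 multiplications (19^3). Strassen: 16807 multiplications (7^5, after padding to 32x32). Strassen reduces 8 recursive multiplications to 7 at each level.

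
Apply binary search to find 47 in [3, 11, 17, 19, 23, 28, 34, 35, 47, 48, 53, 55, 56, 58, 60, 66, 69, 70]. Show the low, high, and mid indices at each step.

Binary search for 47 in [3, 11, 17, 19, 23, 28, 34, 35, 47, 48, 53, 55, 56, 58, 60, 66, 69, 70]:

lo=0, hi=17, mid=8, arr[mid]=47 -> Found target at index 8!

Binary search finds 47 at index 8 after 1 comparisons. The search repeatedly halves the search space by comparing with the middle element.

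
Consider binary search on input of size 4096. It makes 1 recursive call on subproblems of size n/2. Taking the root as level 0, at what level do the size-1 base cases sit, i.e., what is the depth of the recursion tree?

For divide and conquer with division factor 2:

Problem sizes at each level:
Level 0: 4096
Level 1: 2048
Level 2: 1024
Level 3: 512
Level 4: 256
Level 5: 128
Level 6: 64
Level 7: 32
Level 8: 16
Level 9: 8
Level 10: 4
Level 11: 2
Level 12: 1

The root is level 0 and the size-1 base case is level 12 (the tree spans levels 0 through 12, i.e. 13 levels counting the root), so the depth is the number of divisions: log_2(4096) = 12

The recursion tree depth is log_2(4096) = 12. At each level, the problem size is divided by 2, so it takes 12 divisions to reduce to a base case of size 1. The algorithm makes 1 recursive call at each level.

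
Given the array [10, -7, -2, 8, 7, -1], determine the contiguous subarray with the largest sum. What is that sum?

Using Kadane's algorithm on [10, -7, -2, 8, 7, -1]:

Scanning through the array:
Position 1 (value -7): max_ending_here = 3, max_so_far = 10
Position 2 (value -2): max_ending_here = 1, max_so_far = 10
Position 3 (value 8): max_ending_here = 9, max_so_far = 10
Position 4 (value 7): max_ending_here = 16, max_so_far = 16
Position 5 (value -1): max_ending_here = 15, max_so_far = 16

Maximum subarray: [10, -7, -2, 8, 7]
Maximum sum: 16

The maximum subarray is [10, -7, -2, 8, 7] with sum 16. This subarray runs from index 0 to index 4.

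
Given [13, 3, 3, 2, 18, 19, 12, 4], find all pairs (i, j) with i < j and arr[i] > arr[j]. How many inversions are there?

Finding inversions in [13, 3, 3, 2, 18, 19, 12, 4]:

(0, 1): arr[0]=13 > arr[1]=3
(0, 2): arr[0]=13 > arr[2]=3
(0, 3): arr[0]=13 > arr[3]=2
(0, 6): arr[0]=13 > arr[6]=12
(0, 7): arr[0]=13 > arr[7]=4
(1, 3): arr[1]=3 > arr[3]=2
(2, 3): arr[2]=3 > arr[3]=2
(4, 6): arr[4]=18 > arr[6]=12
(4, 7): arr[4]=18 > arr[7]=4
(5, 6): arr[5]=19 > arr[6]=12
(5, 7): arr[5]=19 > arr[7]=4
(6, 7): arr[6]=12 > arr[7]=4

Total inversions: 12

The array has 12 inversion(s): (0,1), (0,2), (0,3), (0,6), (0,7), (1,3), (2,3), (4,6), (4,7), (5,6), (5,7), (6,7). Each pair (i,j) satisfies i < j and arr[i] > arr[j].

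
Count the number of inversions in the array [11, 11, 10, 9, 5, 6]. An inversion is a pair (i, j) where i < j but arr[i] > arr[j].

Finding inversions in [11, 11, 10, 9, 5, 6]:

(0, 2): arr[0]=11 > arr[2]=10
(0, 3): arr[0]=11 > arr[3]=9
(0, 4): arr[0]=11 > arr[4]=5
(0, 5): arr[0]=11 > arr[5]=6
(1, 2): arr[1]=11 > arr[2]=10
(1, 3): arr[1]=11 > arr[3]=9
(1, 4): arr[1]=11 > arr[4]=5
(1, 5): arr[1]=11 > arr[5]=6
(2, 3): arr[2]=10 > arr[3]=9
(2, 4): arr[2]=10 > arr[4]=5
(2, 5): arr[2]=10 > arr[5]=6
(3, 4): arr[3]=9 > arr[4]=5
(3, 5): arr[3]=9 > arr[5]=6

Total inversions: 13

The array has 13 inversion(s): (0,2), (0,3), (0,4), (0,5), (1,2), (1,3), (1,4), (1,5), (2,3), (2,4), (2,5), (3,4), (3,5). Each pair (i,j) satisfies i < j and arr[i] > arr[j].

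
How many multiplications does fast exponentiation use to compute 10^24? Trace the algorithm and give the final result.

Computing 10^24 by squaring (build up from 10^1; each line after the first costs one multiplication):

10^1 = 10
10^2 = (10^1)^2 = 10^2 = 100
10^3 = 10 * 10^2 = 10 * 100 = 1000
10^6 = (10^3)^2 = 1000^2 = 1000000
10^12 = (10^6)^2 = 1000000^2 = 1000000000000
10^24 = (10^12)^2 = 1000000000000^2 = 1000000000000000000000000

Result: 1000000000000000000000000
Multiplications needed: 5 (5 lines after 10^1)

10^24 = 1000000000000000000000000. Using exponentiation by squaring, this requires 5 multiplications. The key idea: if the exponent is even, square the half-power; if odd, multiply by the base once.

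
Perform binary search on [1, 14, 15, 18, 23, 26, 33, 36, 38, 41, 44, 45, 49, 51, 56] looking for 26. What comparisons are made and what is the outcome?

Binary search for 26 in [1, 14, 15, 18, 23, 26, 33, 36, 38, 41, 44, 45, 49, 51, 56]:

lo=0, hi=14, mid=7, arr[mid]=36 -> 36 > 26, search left half
lo=0, hi=6, mid=3, arr[mid]=18 -> 18 < 26, search right half
lo=4, hi=6, mid=5, arr[mid]=26 -> Found target at index 5!

Binary search finds 26 at index 5 after 3 comparisons. The search repeatedly halves the search space by comparing with the middle element.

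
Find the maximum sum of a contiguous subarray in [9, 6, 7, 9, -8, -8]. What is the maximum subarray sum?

Using Kadane's algorithm on [9, 6, 7, 9, -8, -8]:

Scanning through the array:
Position 1 (value 6): max_ending_here = 15, max_so_far = 15
Position 2 (value 7): max_ending_here = 22, max_so_far = 22
Position 3 (value 9): max_ending_here = 31, max_so_far = 31
Position 4 (value -8): max_ending_here = 23, max_so_far = 31
Position 5 (value -8): max_ending_here = 15, max_so_far = 31

Maximum subarray: [9, 6, 7, 9]
Maximum sum: 31

The maximum subarray is [9, 6, 7, 9] with sum 31. This subarray runs from index 0 to index 3.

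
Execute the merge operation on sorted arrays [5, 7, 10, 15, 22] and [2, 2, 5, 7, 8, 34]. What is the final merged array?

Merging process:

Compare 5 vs 2: take 2 from right. Merged: [2]
Compare 5 vs 2: take 2 from right. Merged: [2, 2]
Compare 5 vs 5: take 5 from left. Merged: [2, 2, 5]
Compare 7 vs 5: take 5 from right. Merged: [2, 2, 5, 5]
Compare 7 vs 7: take 7 from left. Merged: [2, 2, 5, 5, 7]
Compare 10 vs 7: take 7 from right. Merged: [2, 2, 5, 5, 7, 7]
Compare 10 vs 8: take 8 from right. Merged: [2, 2, 5, 5, 7, 7, 8]
Compare 10 vs 34: take 10 from left. Merged: [2, 2, 5, 5, 7, 7, 8, 10]
Compare 15 vs 34: take 15 from left. Merged: [2, 2, 5, 5, 7, 7, 8, 10, 15]
Compare 22 vs 34: take 22 from left. Merged: [2, 2, 5, 5, 7, 7, 8, 10, 15, 22]
Append remaining from right: [34]. Merged: [2, 2, 5, 5, 7, 7, 8, 10, 15, 22, 34]

Final merged array: [2, 2, 5, 5, 7, 7, 8, 10, 15, 22, 34]
Total comparisons: 10

The merged array is [2, 2, 5, 5, 7, 7, 8, 10, 15, 22, 34], requiring 10 comparisons. The merge step runs in O(n) time where n is the total number of elements.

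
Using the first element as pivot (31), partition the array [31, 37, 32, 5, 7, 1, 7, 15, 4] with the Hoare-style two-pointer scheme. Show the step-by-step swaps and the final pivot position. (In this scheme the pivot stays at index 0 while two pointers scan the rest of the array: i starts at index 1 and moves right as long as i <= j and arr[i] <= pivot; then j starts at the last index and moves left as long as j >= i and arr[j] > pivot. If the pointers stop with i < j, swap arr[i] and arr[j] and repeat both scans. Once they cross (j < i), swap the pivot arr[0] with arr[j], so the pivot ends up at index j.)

Hoare-style two-pointer partition with pivot = 31:

Initial array: [31, 37, 32, 5, 7, 1, 7, 15, 4]

Pointers start at i = 1, j = 8.
i stops at index 1 (arr[1]=37 > 31), j stops at index 8 (arr[8]=4 <= 31): swap arr[1] and arr[8], array becomes [31, 4, 32, 5, 7, 1, 7, 15, 37]
i stops at index 2 (arr[2]=32 > 31), j stops at index 7 (arr[7]=15 <= 31): swap arr[2] and arr[7], array becomes [31, 4, 15, 5, 7, 1, 7, 32, 37]
i ends at 7, j ends at 6: the pointers have crossed (j < i), so scanning stops.

Swap pivot arr[0] with arr[6] to place pivot at position 6: [7, 4, 15, 5, 7, 1, 31, 32, 37]
Pivot position: 6

After partitioning with pivot 31, the array becomes [7, 4, 15, 5, 7, 1, 31, 32, 37]. The pivot is placed at index 6. All elements to the left of the pivot are <= 31, and all elements to the right are > 31.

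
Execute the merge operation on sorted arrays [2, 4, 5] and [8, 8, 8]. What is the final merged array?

Merging process:

Compare 2 vs 8: take 2 from left. Merged: [2]
Compare 4 vs 8: take 4 from left. Merged: [2, 4]
Compare 5 vs 8: take 5 from left. Merged: [2, 4, 5]
Append remaining from right: [8, 8, 8]. Merged: [2, 4, 5, 8, 8, 8]

Final merged array: [2, 4, 5, 8, 8, 8]
Total comparisons: 3

The merged array is [2, 4, 5, 8, 8, 8], requiring 3 comparisons. The merge step runs in O(n) time where n is the total number of elements.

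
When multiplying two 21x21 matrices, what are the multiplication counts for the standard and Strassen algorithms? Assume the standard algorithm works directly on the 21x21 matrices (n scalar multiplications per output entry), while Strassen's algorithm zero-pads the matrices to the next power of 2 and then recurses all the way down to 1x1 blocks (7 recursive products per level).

Matrix multiplication for 21x21 matrices:

Strassen's algorithm requires power-of-2 dimensions. Pad 21x21 to 32x32 (next power of 2).

Standard algorithm: 21^3 = 9261 multiplications
Strassen's algorithm: 7^(log2(32)) = 7^5 = 16807 multiplications
Difference: 9261 - 16807 = -7546 (Strassen uses MORE here due to padding overhead — for small or just-over-power-of-2 n, padding can outweigh the per-level savings)

Standard: 9261 multiplications (21^3). Strassen: 16807 multiplications (7^5, after padding to 32x32). Strassen reduces 8 recursive multiplications to 7 at each level.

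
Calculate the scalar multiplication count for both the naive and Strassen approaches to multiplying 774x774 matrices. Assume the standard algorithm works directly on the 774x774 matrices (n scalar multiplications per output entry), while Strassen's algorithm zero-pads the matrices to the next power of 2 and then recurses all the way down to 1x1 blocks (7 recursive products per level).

Matrix multiplication for 774x774 matrices:

Strassen's algorithm requires power-of-2 dimensions. Pad 774x774 to 1024x1024 (next power of 2).

Standard algorithm: 774^3 = 463684824 multiplications
Strassen's algorithm: 7^(log2(1024)) = 7^10 = 282475249 multiplications
Savings: 463684824 - 282475249 = 181209575 multiplications

Standard: 463684824 multiplications (774^3). Strassen: 282475249 multiplications (7^10, after padding to 1024x1024). Strassen reduces 8 recursive multiplications to 7 at each level.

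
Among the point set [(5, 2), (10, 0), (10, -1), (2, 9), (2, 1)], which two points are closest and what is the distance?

Computing all pairwise distances among 5 points:

d((5, 2), (10, 0)) = 5.3852
d((5, 2), (10, -1)) = 5.831
d((5, 2), (2, 9)) = 7.6158
d((5, 2), (2, 1)) = 3.1623
d((10, 0), (10, -1)) = 1.0 <-- minimum
d((10, 0), (2, 9)) = 12.0416
d((10, 0), (2, 1)) = 8.0623
d((10, -1), (2, 9)) = 12.8062
d((10, -1), (2, 1)) = 8.2462
d((2, 9), (2, 1)) = 8.0

Closest pair: (10, 0) and (10, -1) with distance 1.0

The closest pair is (10, 0) and (10, -1) with Euclidean distance 1.0. For 5 points, brute-force pairwise comparison is shown above. For large n, the divide-and-conquer algorithm (sort by x, recurse on halves, check the dividing strip) achieves O(n log n).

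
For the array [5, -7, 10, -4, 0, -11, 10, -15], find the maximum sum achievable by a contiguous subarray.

Using Kadane's algorithm on [5, -7, 10, -4, 0, -11, 10, -15]:

Scanning through the array:
Position 1 (value -7): max_ending_here = -2, max_so_far = 5
Position 2 (value 10): max_ending_here = 10, max_so_far = 10
Position 3 (value -4): max_ending_here = 6, max_so_far = 10
Position 4 (value 0): max_ending_here = 6, max_so_far = 10
Position 5 (value -11): max_ending_here = -5, max_so_far = 10
Position 6 (value 10): max_ending_here = 10, max_so_far = 10
Position 7 (value -15): max_ending_here = -5, max_so_far = 10

Maximum subarray: [10]
Maximum sum: 10

The maximum subarray is [10] with sum 10. This subarray runs from index 2 to index 2.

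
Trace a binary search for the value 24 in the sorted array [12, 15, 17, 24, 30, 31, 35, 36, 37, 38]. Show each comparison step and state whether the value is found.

Binary search for 24 in [12, 15, 17, 24, 30, 31, 35, 36, 37, 38]:

lo=0, hi=9, mid=4, arr[mid]=30 -> 30 > 24, search left half
lo=0, hi=3, mid=1, arr[mid]=15 -> 15 < 24, search right half
lo=2, hi=3, mid=2, arr[mid]=17 -> 17 < 24, search right half
lo=3, hi=3, mid=3, arr[mid]=24 -> Found target at index 3!

Binary search finds 24 at index 3 after 4 comparisons. The search repeatedly halves the search space by comparing with the middle element.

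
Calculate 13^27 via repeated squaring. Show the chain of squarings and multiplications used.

Computing 13^27 by squaring (build up from 13^1; each line after the first costs one multiplication):

13^1 = 13
13^2 = (13^1)^2 = 13^2 = 169
13^3 = 13 * 13^2 = 13 * 169 = 2197
13^6 = (13^3)^2 = 2197^2 = 4826809
13^12 = (13^6)^2 = 4826809^2 = 23298085122481
13^13 = 13 * 13^12 = 13 * 23298085122481 = 302875106592253
13^26 = (13^13)^2 = 302875106592253^2 = 91733330193268616658399616009
13^27 = 13 * 13^26 = 13 * 91733330193268616658399616009 = 1192533292512492016559195008117

Result: 1192533292512492016559195008117
Multiplications needed: 7 (7 lines after 13^1)

13^27 = 1192533292512492016559195008117. Using exponentiation by squaring, this requires 7 multiplications. The key idea: if the exponent is even, square the half-power; if odd, multiply by the base once.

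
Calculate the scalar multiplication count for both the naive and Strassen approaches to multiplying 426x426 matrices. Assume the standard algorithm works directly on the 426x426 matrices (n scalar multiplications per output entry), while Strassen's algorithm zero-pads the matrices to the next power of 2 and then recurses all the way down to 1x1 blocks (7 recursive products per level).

Matrix multiplication for 426x426 matrices:

Strassen's algorithm requires power-of-2 dimensions. Pad 426x426 to 512x512 (next power of 2).

Standard algorithm: 426^3 = 77308776 multiplications
Strassen's algorithm: 7^(log2(512)) = 7^9 = 40353607 multiplications
Savings: 77308776 - 40353607 = 36955169 multiplications

Standard: 77308776 multiplications (426^3). Strassen: 40353607 multiplications (7^9, after padding to 512x512). Strassen reduces 8 recursive multiplications to 7 at each level.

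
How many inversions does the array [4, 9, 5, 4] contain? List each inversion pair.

Finding inversions in [4, 9, 5, 4]:

(1, 2): arr[1]=9 > arr[2]=5
(1, 3): arr[1]=9 > arr[3]=4
(2, 3): arr[2]=5 > arr[3]=4

Total inversions: 3

The array has 3 inversion(s): (1,2), (1,3), (2,3). Each pair (i,j) satisfies i < j and arr[i] > arr[j].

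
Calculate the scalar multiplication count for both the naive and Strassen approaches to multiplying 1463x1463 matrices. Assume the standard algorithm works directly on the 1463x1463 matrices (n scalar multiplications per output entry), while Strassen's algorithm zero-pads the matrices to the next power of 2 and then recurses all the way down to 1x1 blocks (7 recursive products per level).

Matrix multiplication for 1463x1463 matrices:

Strassen's algorithm requires power-of-2 dimensions. Pad 1463x1463 to 2048x2048 (next power of 2).

Standard algorithm: 1463^3 = 3131359847 multiplications
Strassen's algorithm: 7^(log2(2048)) = 7^11 = 1977326743 multiplications
Savings: 3131359847 - 1977326743 = 1154033104 multiplications

Standard: 3131359847 multiplications (1463^3). Strassen: 1977326743 multiplications (7^11, after padding to 2048x2048). Strassen reduces 8 recursive multiplications to 7 at each level.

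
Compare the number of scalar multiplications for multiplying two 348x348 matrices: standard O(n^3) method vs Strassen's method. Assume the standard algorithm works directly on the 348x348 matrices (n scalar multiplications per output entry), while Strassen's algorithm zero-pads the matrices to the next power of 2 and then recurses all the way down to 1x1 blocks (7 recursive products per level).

Matrix multiplication for 348x348 matrices:

Strassen's algorithm requires power-of-2 dimensions. Pad 348x348 to 512x512 (next power of 2).

Standard algorithm: 348^3 = 42144192 multiplications
Strassen's algorithm: 7^(log2(512)) = 7^9 = 40353607 multiplications
Savings: 42144192 - 40353607 = 1790585 multiplications

Standard: 42144192 multiplications (348^3). Strassen: 40353607 multiplications (7^9, after padding to 512x512). Strassen reduces 8 recursive multiplications to 7 at each level.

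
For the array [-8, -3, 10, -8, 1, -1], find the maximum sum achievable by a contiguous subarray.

Using Kadane's algorithm on [-8, -3, 10, -8, 1, -1]:

Scanning through the array:
Position 1 (value -3): max_ending_here = -3, max_so_far = -3
Position 2 (value 10): max_ending_here = 10, max_so_far = 10
Position 3 (value -8): max_ending_here = 2, max_so_far = 10
Position 4 (value 1): max_ending_here = 3, max_so_far = 10
Position 5 (value -1): max_ending_here = 2, max_so_far = 10

Maximum subarray: [10]
Maximum sum: 10

The maximum subarray is [10] with sum 10. This subarray runs from index 2 to index 2.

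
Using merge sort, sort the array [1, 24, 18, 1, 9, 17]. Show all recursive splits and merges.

Merge sort trace:

Split: [1, 24, 18, 1, 9, 17] -> [1, 24, 18] and [1, 9, 17]
  Split: [1, 24, 18] -> [1] and [24, 18]
    Split: [24, 18] -> [24] and [18]
    Merge: [24] + [18] -> [18, 24]
  Merge: [1] + [18, 24] -> [1, 18, 24]
  Split: [1, 9, 17] -> [1] and [9, 17]
    Split: [9, 17] -> [9] and [17]
    Merge: [9] + [17] -> [9, 17]
  Merge: [1] + [9, 17] -> [1, 9, 17]
Merge: [1, 18, 24] + [1, 9, 17] -> [1, 1, 9, 17, 18, 24]

Final sorted array: [1, 1, 9, 17, 18, 24]

The merge sort proceeds by recursively splitting the array and merging sorted halves.
After all merges, the sorted array is [1, 1, 9, 17, 18, 24].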